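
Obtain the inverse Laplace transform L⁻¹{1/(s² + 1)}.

L⁻¹{1/(s² + 1)} = sin(t)

Final answer: sin(t)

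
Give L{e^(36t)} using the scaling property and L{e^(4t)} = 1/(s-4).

Using L{f(at)} = (1/a)F(s/a) with a=9 and f(t) = e^(4t): L{e^(36t)} = (1/9) · 1/((s/9)-4) = (1/9) · 9/(s-36) = 1/(s-36)

Final answer: 1/(s-36)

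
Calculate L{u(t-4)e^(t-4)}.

u(t-a)f(t-a) with f(t)=e^t. L{e^t} = 1/(s-1). By time shift: e^(-4s)/(s-1)

Final answer: e^(-4s)/(s-1)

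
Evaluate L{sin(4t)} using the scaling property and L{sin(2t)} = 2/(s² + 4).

Using L{f(at)} = (1/a)F(s/a) with a=2: L{sin(4t)} = (1/2) · 2/((s/2)² + 4) = (1/2) · 2·4/(s² + 16) = 4/(s² + 16)

Final answer: 4/(s² + 16)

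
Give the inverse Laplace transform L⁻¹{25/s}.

L⁻¹{c/s} = c, so L⁻¹{25/s} = 25

Final answer: 25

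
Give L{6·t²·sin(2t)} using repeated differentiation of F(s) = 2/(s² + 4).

F(s) = 2/(s² + 4). F'(s) = -4s/(s² + 4)². F''(s) = -4(4 - 3s²)/(s² + 4)³ = (12s² - 16)/(s² + 4)³. So L{t²·sin(2t)} = (-1)² F''(s) = (12s² - 16)/(s² + 4)³. Then L{6·t²·sin(2t)} = 6·(12s² - 16)/(s² + 4)³ = (72s² - 96)/(s² + 4)³

Final answer: (72s² - 96)/(s² + 4)³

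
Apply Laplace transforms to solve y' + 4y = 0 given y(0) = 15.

L{y'} + 4L{y} = 0. sY - 15 + 4Y = 0. Y(s+4) = 15. Y = 15/(s+4)

Final answer: y(t) = 15e^(-4t)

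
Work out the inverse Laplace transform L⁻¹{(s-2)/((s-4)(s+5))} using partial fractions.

Using partial fractions, f(t) = (2e^(4t) + 7e^(-5t))/9

Final answer: (2e^(4t) + 7e^(-5t))/9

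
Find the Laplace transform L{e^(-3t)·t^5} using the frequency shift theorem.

L{e^(at)·t^n} = n!/(s-a)^(n+1), so L{e^(-3t)·t^5} = 120/(s+3)^6

Final answer: 120/(s+3)^6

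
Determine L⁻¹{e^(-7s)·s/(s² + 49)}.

L⁻¹{s/(s² + 49)} = cos(7t). By the time shift theorem, L⁻¹{e^(-as)F(s)} = u(t-a)f(t-a) with a=7, so L⁻¹{e^(-7s)·s/(s² + 49)} = u(t-7)·cos(7(t-7))

Final answer: u(t-7)·cos(7(t-7))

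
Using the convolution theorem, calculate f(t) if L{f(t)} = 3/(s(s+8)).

3/(s(s+8)) = (3/s)·(1/(s+8)) = L{3}·L{e^(-8t)}. By convolution, f(t) = 3*e^(-8t) = ∫₀ᵗ 3·e^(-8τ) dτ = 3·(1 - e^(-8t))/8

Final answer: 3·(1 - e^(-8t))/8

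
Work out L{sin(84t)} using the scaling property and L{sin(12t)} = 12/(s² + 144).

Using L{f(at)} = (1/a)F(s/a) with a=7: L{sin(84t)} = (1/7) · 12/((s/7)² + 144) = (1/7) · 12·49/(s² + 7056) = 84/(s² + 7056)

Final answer: 84/(s² + 7056)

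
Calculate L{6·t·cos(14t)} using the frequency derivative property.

L{cos(14t)} = s/(s² + 196). Derivative: d/ds[s/(s² + 196)] = [(s² + 196) - s·2s]/(s² + 196)² = (196 - s²)/(s² + 196)². So L{t·cos(14t)} = -F'(s) = (s² - 196)/(s² + 196)². Then L{6·t·cos(14t)} = 6·(s² - 196)/(s² + 196)²

Final answer: 6·(s² - 196)/(s² + 196)²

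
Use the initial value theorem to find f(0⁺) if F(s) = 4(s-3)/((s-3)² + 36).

f(0⁺) = lim_{s→∞} sF(s) = lim_{s→∞} 4s(s-3)/((s-3)² + 36) = 4

Final answer: 4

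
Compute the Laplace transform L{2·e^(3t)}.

L{e^(at)} = 1/(s-a), so L{e^(3t)} = 1/(s-3). Then L{2·e^(3t)} = 2/(s-3)

Final answer: 2/(s-3)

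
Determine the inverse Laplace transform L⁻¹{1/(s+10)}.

L⁻¹{1/(s-a)} = e^(at), so L⁻¹{1/(s+10)} = e^(-10t)

Final answer: e^(-10t)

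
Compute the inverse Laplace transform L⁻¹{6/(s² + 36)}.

L⁻¹{6/(s² + 36)} = sin(6t)

Final answer: sin(6t)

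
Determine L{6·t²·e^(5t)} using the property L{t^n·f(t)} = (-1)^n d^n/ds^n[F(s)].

L{e^(5t)} = 1/(s-5). d/ds[1/(s-5)] = -1/(s-5)². d²/ds²[1/(s-5)] = 2/(s-5)³. So L{t²·e^(5t)} = (-1)² · 2/(s-5)³ = 2/(s-5)³. Then L{6·t²·e^(5t)} = 6·2/(s-5)³ = 12/(s-5)³

Final answer: 12/(s-5)³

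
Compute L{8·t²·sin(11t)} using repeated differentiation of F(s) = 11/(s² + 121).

F(s) = 11/(s² + 121). F'(s) = -22s/(s² + 121)². F''(s) = -22(121 - 3s²)/(s² + 121)³ = (66s² - 2662)/(s² + 121)³. So L{t²·sin(11t)} = (-1)² F''(s) = (66s² - 2662)/(s² + 121)³. Then L{8·t²·sin(11t)} = 8·(66s² - 2662)/(s² + 121)³ = (528s² - 21296)/(s² + 121)³

Final answer: (528s² - 21296)/(s² + 121)³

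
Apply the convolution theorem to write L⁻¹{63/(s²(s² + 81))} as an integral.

63/(s²(s² + 81)) = (1/s²)·(63/(s² + 81)) = L{t}·L{7·sin(9t)}. So f(t) = t*(7·sin(9t)) = ∫₀ᵗ 7τ·sin(9(t-τ)) dτ

Final answer: ∫₀ᵗ 7τ·sin(9(t-τ)) dτ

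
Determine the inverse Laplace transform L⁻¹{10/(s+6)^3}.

L⁻¹{n!/(s-a)^(n+1)} = t^n·e^(at) with n=2, a=-6. So L⁻¹{2/(s+6)^3} = t^2·e^(-6t), and L⁻¹{10/(s+6)^3} = (10/2)·t^2·e^(-6t) = 5·t^2·e^(-6t)

Final answer: 5·t^2·e^(-6t)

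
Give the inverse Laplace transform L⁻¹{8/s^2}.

L⁻¹{n!/s^(n+1)} = t^n with n=1. So L⁻¹{1/s^2} = t, and L⁻¹{8/s^2} = (8/1)·t = 8·t

Final answer: 8·t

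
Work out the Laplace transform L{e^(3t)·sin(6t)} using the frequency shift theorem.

Frequency shift: L{e^(at)f(t)} = F(s-a). L{e^(3t)·sin(6t)} = 6/((s-3)² + 36)

Final answer: 6/((s-3)² + 36)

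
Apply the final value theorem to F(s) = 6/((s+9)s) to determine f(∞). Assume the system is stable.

f(∞) = lim_{s→0} sF(s) = lim_{s→0} 6/(s+9) = 2/3

Final answer: 2/3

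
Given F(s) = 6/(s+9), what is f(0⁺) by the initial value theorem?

f(0⁺) = lim_{s→∞} s·6/(s+9) = lim_{s→∞} 6s/(s+9) = 6

Final answer: 6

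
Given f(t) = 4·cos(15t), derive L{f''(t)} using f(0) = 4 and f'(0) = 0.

F(s) = 4s/(s² + 225). L{f''(t)} = s²F(s) - sf(0) - f'(0) = 4s³/(s² + 225) - 4s = (4s³ - 4s(s² + 225))/(s² + 225) = -900s/(s² + 225)

Final answer: -900s/(s² + 225)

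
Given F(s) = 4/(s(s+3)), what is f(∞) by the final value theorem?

f(∞) = lim_{s→0} s·4/(s(s+3)) = lim_{s→0} 4/(s+3) = 4/3 = 4/3

Final answer: 4/3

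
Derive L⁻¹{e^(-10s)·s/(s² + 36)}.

L⁻¹{s/(s² + 36)} = cos(6t). By the time shift theorem, L⁻¹{e^(-as)F(s)} = u(t-a)f(t-a) with a=10, so L⁻¹{e^(-10s)·s/(s² + 36)} = u(t-10)·cos(6(t-10))

Final answer: u(t-10)·cos(6(t-10))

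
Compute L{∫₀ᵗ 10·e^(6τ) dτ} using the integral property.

L{∫₀ᵗ f(τ)dτ} = F(s)/s with F(s) = 10/(s-6), so L{∫₀ᵗ 10·e^(6τ) dτ} = 10/(s(s-6))

Final answer: 10/(s(s-6))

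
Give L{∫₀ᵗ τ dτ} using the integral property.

L{∫₀ᵗ f(τ)dτ} = F(s)/s with f(t) = t. F(s) = 1/s^2, so L{∫₀ᵗ τ dτ} = (1/s^2)/s = 1/s^3. (Check: ∫₀ᵗ τ dτ = t^2/2.)

Final answer: 1/s^3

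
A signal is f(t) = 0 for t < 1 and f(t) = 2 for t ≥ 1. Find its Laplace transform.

f(t) = 2·u(t-1). L{u(t-1)} = e^(-s)/s, so L{f(t)} = 2·e^(-s)/s

Final answer: 2·e^(-s)/s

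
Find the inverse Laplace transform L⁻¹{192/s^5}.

L⁻¹{n!/s^(n+1)} = t^n with n=4. So L⁻¹{24/s^5} = t^4, and L⁻¹{192/s^5} = (192/24)·t^4 = 8·t^4

Final answer: 8·t^4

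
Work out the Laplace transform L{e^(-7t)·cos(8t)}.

L{e^(at)·cos(ωt)} = (s-a)/((s-a)² + ω²), so L{e^(-7t)·cos(8t)} = (s+7)/((s+7)² + 64)

Final answer: (s+7)/((s+7)² + 64)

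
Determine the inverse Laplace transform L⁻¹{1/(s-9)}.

L⁻¹{1/(s-a)} = e^(at), so L⁻¹{1/(s-9)} = e^(9t)

Final answer: e^(9t)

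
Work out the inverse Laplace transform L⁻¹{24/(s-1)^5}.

L⁻¹{n!/(s-a)^(n+1)} = t^n·e^(at), so L⁻¹{24/(s-1)^5} = t^4·e^t

Final answer: t^4·e^t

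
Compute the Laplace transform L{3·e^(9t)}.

L{e^(at)} = 1/(s-a), so L{e^(9t)} = 1/(s-9). Then L{3·e^(9t)} = 3/(s-9)

Final answer: 3/(s-9)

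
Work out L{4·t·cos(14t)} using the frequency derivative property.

L{cos(14t)} = s/(s² + 196). Derivative: d/ds[s/(s² + 196)] = [(s² + 196) - s·2s]/(s² + 196)² = (196 - s²)/(s² + 196)². So L{t·cos(14t)} = -F'(s) = (s² - 196)/(s² + 196)². Then L{4·t·cos(14t)} = 4·(s² - 196)/(s² + 196)²

Final answer: 4·(s² - 196)/(s² + 196)²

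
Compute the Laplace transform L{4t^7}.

L{4t^7} = 4 · L{t^7} = 4 · 5040/s^8 = 20160/s^8

Final answer: 20160/s^8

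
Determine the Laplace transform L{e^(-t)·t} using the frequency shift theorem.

L{e^(at)·t^n} = n!/(s-a)^(n+1), so L{e^(-t)·t} = 1/(s+1)^2

Final answer: 1/(s+1)^2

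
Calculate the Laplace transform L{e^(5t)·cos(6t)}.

L{e^(at)·cos(ωt)} = (s-a)/((s-a)² + ω²), so L{e^(5t)·cos(6t)} = (s-5)/((s-5)² + 36)

Final answer: (s-5)/((s-5)² + 36)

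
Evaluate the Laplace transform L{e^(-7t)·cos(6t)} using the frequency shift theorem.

Frequency shift: L{e^(at)f(t)} = F(s-a). L{e^(-7t)·cos(6t)} = (s+7)/((s+7)² + 36)

Final answer: (s+7)/((s+7)² + 36)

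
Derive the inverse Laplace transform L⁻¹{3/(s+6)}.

L⁻¹{1/(s-a)} = e^(at), so L⁻¹{1/(s+6)} = e^(-6t), and L⁻¹{3/(s+6)} = 3·e^(-6t)

Final answer: 3·e^(-6t)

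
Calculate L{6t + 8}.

L{6t + 8} = 6·L{t} + 8·L{1} = 6/s² + 8/s

Final answer: 6/s² + 8/s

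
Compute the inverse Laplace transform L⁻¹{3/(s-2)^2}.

L⁻¹{n!/(s-a)^(n+1)} = t^n·e^(at) with n=1, a=2. So L⁻¹{1/(s-2)^2} = t·e^(2t), and L⁻¹{3/(s-2)^2} = (3/1)·t·e^(2t) = 3·t·e^(2t)

Final answer: 3·t·e^(2t)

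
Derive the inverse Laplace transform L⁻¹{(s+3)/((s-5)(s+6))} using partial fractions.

Using partial fractions, f(t) = (8e^(5t) + 3e^(-6t))/11

Final answer: (8e^(5t) + 3e^(-6t))/11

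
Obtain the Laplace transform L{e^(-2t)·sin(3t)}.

L{e^(at)·sin(ωt)} = ω/((s-a)² + ω²), so L{e^(-2t)·sin(3t)} = 3/((s+2)² + 9)

Final answer: 3/((s+2)² + 9)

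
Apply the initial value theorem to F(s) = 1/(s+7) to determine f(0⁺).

f(0⁺) = lim_{s→∞} s·1/(s+7) = lim_{s→∞} s/(s+7) = 1

Final answer: 1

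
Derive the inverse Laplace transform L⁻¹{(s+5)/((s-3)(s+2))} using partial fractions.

Using partial fractions, f(t) = (8e^(3t) - 3e^(-2t))/5

Final answer: (8e^(3t) - 3e^(-2t))/5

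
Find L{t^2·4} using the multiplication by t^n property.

L{4} = 4/s. d^1/ds^1[1/s] = -1/s². d^2/ds^2[1/s] = 2/s^3. So L{t^2} = (-1)^{2}·2/s^3 = 2/s^3. Then L{t^2·4} = 4·2/s^3 = 8/s^3

Final answer: 8/s^3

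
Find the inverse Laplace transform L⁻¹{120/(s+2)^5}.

L⁻¹{n!/(s-a)^(n+1)} = t^n·e^(at) with n=4, a=-2. So L⁻¹{24/(s+2)^5} = t^4·e^(-2t), and L⁻¹{120/(s+2)^5} = (120/24)·t^4·e^(-2t) = 5·t^4·e^(-2t)

Final answer: 5·t^4·e^(-2t)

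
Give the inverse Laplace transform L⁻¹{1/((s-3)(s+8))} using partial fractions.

Decompose: A/(s-3) + B/(s+8). A = 1/11, B = -1/11. f(t) = (e^(3t) - e^(-8t))/11

Final answer: (e^(3t) - e^(-8t))/11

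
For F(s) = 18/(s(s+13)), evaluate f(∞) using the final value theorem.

f(∞) = lim_{s→0} s·18/(s(s+13)) = lim_{s→0} 18/(s+13) = 18/13 = 18/13

Final answer: 18/13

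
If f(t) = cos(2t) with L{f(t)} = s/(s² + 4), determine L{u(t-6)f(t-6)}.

Time shift theorem: L{u(t-a)f(t-a)} = e^(-as)F(s). Here a=6, F(s) = s/(s² + 4), so L{u(t-6)f(t-6)} = e^(-6s)·s/(s² + 4)

Final answer: e^(-6s)·s/(s² + 4)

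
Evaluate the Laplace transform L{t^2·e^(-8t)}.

L{t^n·e^(at)} = n!/(s-a)^(n+1), so L{t^2·e^(-8t)} = 2/(s+8)^3

Final answer: 2/(s+8)^3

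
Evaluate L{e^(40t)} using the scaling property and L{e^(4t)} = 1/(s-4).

Using L{f(at)} = (1/a)F(s/a) with a=10 and f(t) = e^(4t): L{e^(40t)} = (1/10) · 1/((s/10)-4) = (1/10) · 10/(s-40) = 1/(s-40)

Final answer: 1/(s-40)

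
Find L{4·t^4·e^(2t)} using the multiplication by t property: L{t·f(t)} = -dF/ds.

Using L{t^n·e^(at)} = n!/(s-a)^(n+1), L{t^4·e^(2t)} = 24/(s-2)^5, so L{4·t^4·e^(2t)} = 4·24/(s-2)^5 = 96/(s-2)^5

Final answer: 96/(s-2)^5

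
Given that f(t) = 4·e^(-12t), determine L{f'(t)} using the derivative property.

f(0) = 4, F(s) = 4/(s+12). L{f'(t)} = s·F(s) - f(0) = 4s/(s+12) - 4 = (4s - 4(s+12))/(s+12) = -48/(s+12)

Final answer: -48/(s+12)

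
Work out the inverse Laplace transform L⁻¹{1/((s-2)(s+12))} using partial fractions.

Decompose: A/(s-2) + B/(s+12). A = 1/14, B = -1/14. f(t) = (e^(2t) - e^(-12t))/14

Final answer: (e^(2t) - e^(-12t))/14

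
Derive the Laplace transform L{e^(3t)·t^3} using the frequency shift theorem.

L{e^(at)·t^n} = n!/(s-a)^(n+1), so L{e^(3t)·t^3} = 6/(s-3)^4

Final answer: 6/(s-3)^4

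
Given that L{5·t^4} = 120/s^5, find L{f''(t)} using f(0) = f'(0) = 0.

L{f''(t)} = s²F(s) - sf(0) - f'(0) = s²·120/s^5 - 0 - 0 = 120/s^3

Final answer: 120/s^3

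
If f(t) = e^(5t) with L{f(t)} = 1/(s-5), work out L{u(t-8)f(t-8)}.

Time shift theorem: L{u(t-a)f(t-a)} = e^(-as)F(s). Here a=8, F(s) = 1/(s-5), so L{u(t-8)f(t-8)} = e^(-8s)·1/(s-5)

Final answer: e^(-8s)·1/(s-5)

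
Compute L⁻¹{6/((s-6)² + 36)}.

Form: b/((s-a)² + b²) → e^(at)sin(bt). With a=6, b=6

Final answer: e^(6t)·sin(6t)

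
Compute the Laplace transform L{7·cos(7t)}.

L{cos(ωt)} = s/(s² + ω²), so L{cos(7t)} = s/(s² + 49). Then L{7·cos(7t)} = 7·s/(s² + 49) = 7s/(s² + 49)

Final answer: 7s/(s² + 49)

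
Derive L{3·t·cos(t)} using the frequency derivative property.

L{cos(t)} = s/(s² + 1). Derivative: d/ds[s/(s² + 1)] = [(s² + 1) - s·2s]/(s² + 1)² = (1 - s²)/(s² + 1)². So L{t·cos(t)} = -F'(s) = (s² - 1)/(s² + 1)². Then L{3·t·cos(t)} = 3·(s² - 1)/(s² + 1)²

Final answer: 3·(s² - 1)/(s² + 1)²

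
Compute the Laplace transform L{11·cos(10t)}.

L{cos(ωt)} = s/(s² + ω²), so L{cos(10t)} = s/(s² + 100). Then L{11·cos(10t)} = 11·s/(s² + 100) = 11s/(s² + 100)

Final answer: 11s/(s² + 100)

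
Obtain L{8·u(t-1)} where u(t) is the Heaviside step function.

L{u(t-a)} = e^(-as)/s. Here a=1, so L{u(t-1)} = e^(-s)/s, and L{8·u(t-1)} = 8·e^(-s)/s

Final answer: 8·e^(-s)/s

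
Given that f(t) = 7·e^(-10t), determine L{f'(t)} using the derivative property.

f(0) = 7, F(s) = 7/(s+10). L{f'(t)} = s·F(s) - f(0) = 7s/(s+10) - 7 = (7s - 7(s+10))/(s+10) = -70/(s+10)

Final answer: -70/(s+10)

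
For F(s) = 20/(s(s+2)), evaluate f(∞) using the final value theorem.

f(∞) = lim_{s→0} s·20/(s(s+2)) = lim_{s→0} 20/(s+2) = 20/2 = 10

Final answer: 10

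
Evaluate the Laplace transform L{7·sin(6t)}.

L{sin(ωt)} = ω/(s² + ω²), so L{sin(6t)} = 6/(s² + 36). Then L{7·sin(6t)} = 7·6/(s² + 36) = 42/(s² + 36)

Final answer: 42/(s² + 36)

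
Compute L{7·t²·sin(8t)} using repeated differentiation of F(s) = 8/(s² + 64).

F(s) = 8/(s² + 64). F'(s) = -16s/(s² + 64)². F''(s) = -16(64 - 3s²)/(s² + 64)³ = (48s² - 1024)/(s² + 64)³. So L{t²·sin(8t)} = (-1)² F''(s) = (48s² - 1024)/(s² + 64)³. Then L{7·t²·sin(8t)} = 7·(48s² - 1024)/(s² + 64)³ = (336s² - 7168)/(s² + 64)³

Final answer: (336s² - 7168)/(s² + 64)³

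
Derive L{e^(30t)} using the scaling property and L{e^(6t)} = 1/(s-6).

Using L{f(at)} = (1/a)F(s/a) with a=5 and f(t) = e^(6t): L{e^(30t)} = (1/5) · 1/((s/5)-6) = (1/5) · 5/(s-30) = 1/(s-30)

Final answer: 1/(s-30)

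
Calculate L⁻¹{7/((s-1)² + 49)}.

Form: b/((s-a)² + b²) → e^(at)sin(bt). With a=1, b=7

Final answer: e^t·sin(7t)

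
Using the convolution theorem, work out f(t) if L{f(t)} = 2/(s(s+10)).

2/(s(s+10)) = (2/s)·(1/(s+10)) = L{2}·L{e^(-10t)}. By convolution, f(t) = 2*e^(-10t) = ∫₀ᵗ 2·e^(-10τ) dτ = 2·(1 - e^(-10t))/10

Final answer: 2·(1 - e^(-10t))/10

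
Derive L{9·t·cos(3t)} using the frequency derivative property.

L{cos(3t)} = s/(s² + 9). Derivative: d/ds[s/(s² + 9)] = [(s² + 9) - s·2s]/(s² + 9)² = (9 - s²)/(s² + 9)². So L{t·cos(3t)} = -F'(s) = (s² - 9)/(s² + 9)². Then L{9·t·cos(3t)} = 9·(s² - 9)/(s² + 9)²

Final answer: 9·(s² - 9)/(s² + 9)²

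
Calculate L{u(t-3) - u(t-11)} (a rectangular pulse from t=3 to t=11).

L{u(t-a)} = e^(-as)/s. L{u(t-3) - u(t-11)} = (e^(-3s) - e^(-11s))/s

Final answer: (e^(-3s) - e^(-11s))/s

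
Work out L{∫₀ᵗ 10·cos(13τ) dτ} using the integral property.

L{∫₀ᵗ f(τ)dτ} = F(s)/s with F(s) = 10s/(s² + 169), so the result is (10s/(s² + 169))/s = 10/(s² + 169)

Final answer: 10/(s² + 169)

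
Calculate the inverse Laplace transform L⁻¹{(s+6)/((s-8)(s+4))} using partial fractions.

Using partial fractions, f(t) = (14e^(8t) - 2e^(-4t))/12

Final answer: (14e^(8t) - 2e^(-4t))/12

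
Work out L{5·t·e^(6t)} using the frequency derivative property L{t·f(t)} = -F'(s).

L{e^(6t)} = 1/(s-6). By frequency derivative: L{t·e^(6t)} = -d/ds[1/(s-6)] = -(-1)/(s-6)² = 1/(s-6)². Then L{5·t·e^(6t)} = 5·1/(s-6)² = 5/(s-6)²

Final answer: 5/(s-6)²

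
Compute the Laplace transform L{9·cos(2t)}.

L{cos(ωt)} = s/(s² + ω²), so L{cos(2t)} = s/(s² + 4). Then L{9·cos(2t)} = 9·s/(s² + 4) = 9s/(s² + 4)

Final answer: 9s/(s² + 4)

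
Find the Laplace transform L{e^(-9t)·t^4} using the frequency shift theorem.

L{e^(at)·t^n} = n!/(s-a)^(n+1), so L{e^(-9t)·t^4} = 24/(s+9)^5

Final answer: 24/(s+9)^5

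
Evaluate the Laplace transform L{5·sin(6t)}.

L{sin(ωt)} = ω/(s² + ω²), so L{sin(6t)} = 6/(s² + 36). Then L{5·sin(6t)} = 5·6/(s² + 36) = 30/(s² + 36)

Final answer: 30/(s² + 36)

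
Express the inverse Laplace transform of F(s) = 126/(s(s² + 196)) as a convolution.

126/(s(s² + 196)) = (1/s)·(126/(s² + 196)) = L{1}·L{9·sin(14t)}. So f(t) = 1*(9·sin(14t)) = ∫₀ᵗ 9·sin(14τ) dτ

Final answer: ∫₀ᵗ 9·sin(14τ) dτ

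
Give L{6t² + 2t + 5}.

L{6t² + 2t + 5} = 6·2/s³ + 2/s² + 5/s = 12/s³ + 2/s² + 5/s

Final answer: 12/s³ + 2/s² + 5/s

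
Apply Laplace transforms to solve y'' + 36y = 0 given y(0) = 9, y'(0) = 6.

L{y''} + 36L{y} = 0. s²Y - 9s - 6 + 36Y = 0. Y(s² + 36) = 9s + 6. Y = (9s + 6)/(s² + 36). Inverting: y(t) = 9cos(6t) + sin(6t)

Final answer: y(t) = 9cos(6t) + sin(6t)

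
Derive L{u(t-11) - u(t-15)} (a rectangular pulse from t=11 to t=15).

L{u(t-a)} = e^(-as)/s. L{u(t-11) - u(t-15)} = (e^(-11s) - e^(-15s))/s

Final answer: (e^(-11s) - e^(-15s))/s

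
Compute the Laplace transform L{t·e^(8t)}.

L{t^n·e^(at)} = n!/(s-a)^(n+1), so L{t·e^(8t)} = 1/(s-8)^2

Final answer: 1/(s-8)^2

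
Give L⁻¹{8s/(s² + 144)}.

This is the form c·s/(s² + a²) with a = 12, c = 8. L⁻¹ = 8·cos(12t)

Final answer: 8·cos(12t)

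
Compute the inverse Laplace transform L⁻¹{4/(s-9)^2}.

L⁻¹{n!/(s-a)^(n+1)} = t^n·e^(at) with n=1, a=9. So L⁻¹{1/(s-9)^2} = t·e^(9t), and L⁻¹{4/(s-9)^2} = (4/1)·t·e^(9t) = 4·t·e^(9t)

Final answer: 4·t·e^(9t)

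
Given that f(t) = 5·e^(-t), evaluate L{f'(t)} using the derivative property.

f(0) = 5, F(s) = 5/(s+1). L{f'(t)} = s·F(s) - f(0) = 5s/(s+1) - 5 = (5s - 5(s+1))/(s+1) = -5/(s+1)

Final answer: -5/(s+1)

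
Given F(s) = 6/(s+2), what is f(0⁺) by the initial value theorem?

f(0⁺) = lim_{s→∞} s·6/(s+2) = lim_{s→∞} 6s/(s+2) = 6

Final answer: 6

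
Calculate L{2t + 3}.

L{2t + 3} = 2·L{t} + 3·L{1} = 2/s² + 3/s

Final answer: 2/s² + 3/s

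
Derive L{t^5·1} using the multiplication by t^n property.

L{1} = 1/s. d^1/ds^1[1/s] = -1/s². d^2/ds^2[1/s] = 2/s^3. d^3/ds^3[1/s] = -6/s^4. d^4/ds^4[1/s] = 24/s^5. d^5/ds^5[1/s] = -120/s^6. So L{t^5} = (-1)^{5}·-120/s^6 = 120/s^6

Final answer: 120/s^6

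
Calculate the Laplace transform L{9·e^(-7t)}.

L{e^(at)} = 1/(s-a), so L{e^(-7t)} = 1/(s+7). Then L{9·e^(-7t)} = 9/(s+7)

Final answer: 9/(s+7)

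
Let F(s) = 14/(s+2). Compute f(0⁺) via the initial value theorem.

f(0⁺) = lim_{s→∞} s·14/(s+2) = lim_{s→∞} 14s/(s+2) = 14

Final answer: 14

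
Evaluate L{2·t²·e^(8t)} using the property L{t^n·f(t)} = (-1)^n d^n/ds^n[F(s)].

L{e^(8t)} = 1/(s-8). d/ds[1/(s-8)] = -1/(s-8)². d²/ds²[1/(s-8)] = 2/(s-8)³. So L{t²·e^(8t)} = (-1)² · 2/(s-8)³ = 2/(s-8)³. Then L{2·t²·e^(8t)} = 2·2/(s-8)³ = 4/(s-8)³

Final answer: 4/(s-8)³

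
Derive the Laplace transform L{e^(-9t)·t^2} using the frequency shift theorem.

L{e^(at)·t^n} = n!/(s-a)^(n+1), so L{e^(-9t)·t^2} = 2/(s+9)^3

Final answer: 2/(s+9)^3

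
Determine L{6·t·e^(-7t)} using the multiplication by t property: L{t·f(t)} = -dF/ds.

Using L{t^n·e^(at)} = n!/(s-a)^(n+1), L{t·e^(-7t)} = 1/(s+7)^2, so L{6·t·e^(-7t)} = 6·1/(s+7)^2 = 6/(s+7)^2

Final answer: 6/(s+7)^2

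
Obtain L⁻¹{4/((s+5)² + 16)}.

Form: b/((s-a)² + b²) → e^(at)sin(bt). With a=-5, b=4

Final answer: e^(-5t)·sin(4t)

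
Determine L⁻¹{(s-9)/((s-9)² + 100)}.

Using frequency shift: L⁻¹{(s-a)/((s-a)² + b²)} = e^(at)cos(bt). Here a=9, b=10

Final answer: e^(9t)·cos(10t)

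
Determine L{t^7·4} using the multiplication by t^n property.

L{4} = 4/s. d^1/ds^1[1/s] = -1/s². d^2/ds^2[1/s] = 2/s^3. d^3/ds^3[1/s] = -6/s^4. d^4/ds^4[1/s] = 24/s^5. d^5/ds^5[1/s] = -120/s^6. d^6/ds^6[1/s] = 720/s^7. d^7/ds^7[1/s] = -5040/s^8. So L{t^7} = (-1)^{7}·-5040/s^8 = 5040/s^8. Then L{t^7·4} = 4·5040/s^8 = 20160/s^8

Final answer: 20160/s^8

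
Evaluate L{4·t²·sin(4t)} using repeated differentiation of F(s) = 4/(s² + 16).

F(s) = 4/(s² + 16). F'(s) = -8s/(s² + 16)². F''(s) = -8(16 - 3s²)/(s² + 16)³ = (24s² - 128)/(s² + 16)³. So L{t²·sin(4t)} = (-1)² F''(s) = (24s² - 128)/(s² + 16)³. Then L{4·t²·sin(4t)} = 4·(24s² - 128)/(s² + 16)³ = (96s² - 512)/(s² + 16)³

Final answer: (96s² - 512)/(s² + 16)³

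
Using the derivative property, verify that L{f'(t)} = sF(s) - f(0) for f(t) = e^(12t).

f'(t) = 12e^(12t). Direct: L{f'(t)} = 12/(s-12). Property: s·1/(s-12) - 1 = (s - (s-12))/(s-12) = 12/(s-12). ✓

Final answer: 12/(s-12)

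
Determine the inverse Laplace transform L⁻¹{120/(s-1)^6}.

L⁻¹{n!/(s-a)^(n+1)} = t^n·e^(at), so L⁻¹{120/(s-1)^6} = t^5·e^t

Final answer: t^5·e^t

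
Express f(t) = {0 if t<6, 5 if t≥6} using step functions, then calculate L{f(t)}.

f(t) = 5·u(t-6). L{u(t-6)} = e^(-6s)/s, so L{f(t)} = 5·e^(-6s)/s

Final answer: 5·e^(-6s)/s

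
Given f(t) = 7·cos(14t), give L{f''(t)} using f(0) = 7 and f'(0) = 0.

F(s) = 7s/(s² + 196). L{f''(t)} = s²F(s) - sf(0) - f'(0) = 7s³/(s² + 196) - 7s = (7s³ - 7s(s² + 196))/(s² + 196) = -1372s/(s² + 196)

Final answer: -1372s/(s² + 196)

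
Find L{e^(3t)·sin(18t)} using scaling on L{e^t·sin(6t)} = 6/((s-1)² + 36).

Scaling with a=3: L{e^(3t)·sin(18t)} = (1/3) · 6/((s/3-1)² + 36). Simplifying: 18/((s-3)² + 324)

Final answer: 18/((s-3)² + 324)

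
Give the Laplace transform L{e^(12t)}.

L{e^(at)} = 1/(s-a), so L{e^(12t)} = 1/(s-12)

Final answer: 1/(s-12)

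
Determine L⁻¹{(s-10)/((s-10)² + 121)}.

Using frequency shift: L⁻¹{(s-a)/((s-a)² + b²)} = e^(at)cos(bt). Here a=10, b=11

Final answer: e^(10t)·cos(11t)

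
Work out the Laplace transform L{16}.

L{16} = 16 · L{1} = 16/s

Final answer: 16/s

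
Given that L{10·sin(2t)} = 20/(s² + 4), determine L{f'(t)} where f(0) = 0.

L{f'(t)} = s·F(s) - f(0) = s·20/(s² + 4) - 0 = 20s/(s² + 4)

Final answer: 20s/(s² + 4)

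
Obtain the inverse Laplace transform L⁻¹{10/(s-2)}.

L⁻¹{1/(s-a)} = e^(at), so L⁻¹{1/(s-2)} = e^(2t), and L⁻¹{10/(s-2)} = 10·e^(2t)

Final answer: 10·e^(2t)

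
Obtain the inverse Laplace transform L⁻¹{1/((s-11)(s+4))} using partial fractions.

Decompose: A/(s-11) + B/(s+4). A = 1/15, B = -1/15. f(t) = (e^(11t) - e^(-4t))/15

Final answer: (e^(11t) - e^(-4t))/15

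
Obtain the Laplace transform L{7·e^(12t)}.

L{e^(at)} = 1/(s-a), so L{e^(12t)} = 1/(s-12). Then L{7·e^(12t)} = 7/(s-12)

Final answer: 7/(s-12)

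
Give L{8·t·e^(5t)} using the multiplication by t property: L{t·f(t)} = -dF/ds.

Using L{t^n·e^(at)} = n!/(s-a)^(n+1), L{t·e^(5t)} = 1/(s-5)^2, so L{8·t·e^(5t)} = 8·1/(s-5)^2 = 8/(s-5)^2

Final answer: 8/(s-5)^2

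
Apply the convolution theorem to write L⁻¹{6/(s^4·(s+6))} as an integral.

6/(s^4·(s+6)) = (6/s^4)·(1/(s+6)) = L{t^3}·L{e^(-6t)}. So f(t) = t^3*e^(-6t) = ∫₀ᵗ τ^3·e^(-6(t-τ)) dτ

Final answer: ∫₀ᵗ τ^3·e^(-6(t-τ)) dτ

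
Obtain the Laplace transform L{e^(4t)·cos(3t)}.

L{e^(at)·cos(ωt)} = (s-a)/((s-a)² + ω²), so L{e^(4t)·cos(3t)} = (s-4)/((s-4)² + 9)

Final answer: (s-4)/((s-4)² + 9)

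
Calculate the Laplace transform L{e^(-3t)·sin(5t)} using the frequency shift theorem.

Frequency shift: L{e^(at)f(t)} = F(s-a). L{e^(-3t)·sin(5t)} = 5/((s+3)² + 25)

Final answer: 5/((s+3)² + 25)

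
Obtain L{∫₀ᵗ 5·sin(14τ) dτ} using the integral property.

L{∫₀ᵗ f(τ)dτ} = F(s)/s with F(s) = 70/(s² + 196), so the result is (70/(s² + 196))/s = 70/(s(s² + 196))

Final answer: 70/(s(s² + 196))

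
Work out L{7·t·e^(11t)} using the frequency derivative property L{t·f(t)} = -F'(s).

L{e^(11t)} = 1/(s-11). By frequency derivative: L{t·e^(11t)} = -d/ds[1/(s-11)] = -(-1)/(s-11)² = 1/(s-11)². Then L{7·t·e^(11t)} = 7·1/(s-11)² = 7/(s-11)²

Final answer: 7/(s-11)²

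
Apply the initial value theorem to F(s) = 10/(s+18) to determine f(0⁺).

f(0⁺) = lim_{s→∞} s·10/(s+18) = lim_{s→∞} 10s/(s+18) = 10

Final answer: 10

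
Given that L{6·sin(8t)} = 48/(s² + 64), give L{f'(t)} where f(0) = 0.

L{f'(t)} = s·F(s) - f(0) = s·48/(s² + 64) - 0 = 48s/(s² + 64)

Final answer: 48s/(s² + 64)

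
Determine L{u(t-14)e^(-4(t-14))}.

u(t-a)f(t-a) with f(t)=e^(-4t). L{e^(-4t)} = 1/(s+4). By time shift: e^(-14s)/(s+4)

Final answer: e^(-14s)/(s+4)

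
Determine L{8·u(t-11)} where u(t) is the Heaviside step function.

L{u(t-a)} = e^(-as)/s. Here a=11, so L{u(t-11)} = e^(-11s)/s, and L{8·u(t-11)} = 8·e^(-11s)/s

Final answer: 8·e^(-11s)/s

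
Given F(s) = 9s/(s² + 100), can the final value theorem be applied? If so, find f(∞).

The final value theorem requires all poles of sF(s) in the left half-plane. sF(s) = 9s²/(s² + 100) has poles at s = ±10i (imaginary axis). Theorem does NOT apply (oscillatory system).

Final answer: Not applicable (oscillatory)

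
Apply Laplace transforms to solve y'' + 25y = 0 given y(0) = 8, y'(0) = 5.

L{y''} + 25L{y} = 0. s²Y - 8s - 5 + 25Y = 0. Y(s² + 25) = 8s + 5. Y = (8s + 5)/(s² + 25). Inverting: y(t) = 8cos(5t) + sin(5t)

Final answer: y(t) = 8cos(5t) + sin(5t)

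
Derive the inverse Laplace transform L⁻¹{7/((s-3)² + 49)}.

Using frequency shift, L⁻¹{7/((s-3)² + 49)} = e^(3t)·sin(7t)

Final answer: e^(3t)·sin(7t)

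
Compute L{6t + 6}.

L{6t + 6} = 6·L{t} + 6·L{1} = 6/s² + 6/s

Final answer: 6/s² + 6/s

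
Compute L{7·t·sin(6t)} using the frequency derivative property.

L{sin(6t)} = 6/(s² + 36). By L{t·f(t)} = -F'(s): -d/ds[6/(s² + 36)] = -(6)·(-2s)/(s² + 36)² = 12s/(s² + 36)². Then L{7·t·sin(6t)} = 7·12s/(s² + 36)² = 84s/(s² + 36)²

Final answer: 84s/(s² + 36)²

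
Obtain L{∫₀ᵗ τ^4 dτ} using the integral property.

L{∫₀ᵗ f(τ)dτ} = F(s)/s with f(t) = t^4. F(s) = 24/s^5, so L{∫₀ᵗ τ^4 dτ} = (24/s^5)/s = 24/s^6. (Check: ∫₀ᵗ τ^4 dτ = t^5/5.)

Final answer: 24/s^6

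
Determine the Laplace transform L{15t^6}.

L{15t^6} = 15 · L{t^6} = 15 · 720/s^7 = 10800/s^7

Final answer: 10800/s^7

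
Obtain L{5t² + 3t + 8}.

L{5t² + 3t + 8} = 5·2/s³ + 3/s² + 8/s = 10/s³ + 3/s² + 8/s

Final answer: 10/s³ + 3/s² + 8/s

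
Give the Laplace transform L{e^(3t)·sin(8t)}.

L{e^(at)·sin(ωt)} = ω/((s-a)² + ω²), so L{e^(3t)·sin(8t)} = 8/((s-3)² + 64)

Final answer: 8/((s-3)² + 64)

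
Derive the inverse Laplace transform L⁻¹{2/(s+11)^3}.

L⁻¹{n!/(s-a)^(n+1)} = t^n·e^(at) with n=2, a=-11. So L⁻¹{2/(s+11)^3} = t^2·e^(-11t)

Final answer: t^2·e^(-11t)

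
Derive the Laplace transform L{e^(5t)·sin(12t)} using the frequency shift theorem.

Frequency shift: L{e^(at)f(t)} = F(s-a). L{e^(5t)·sin(12t)} = 12/((s-5)² + 144)

Final answer: 12/((s-5)² + 144)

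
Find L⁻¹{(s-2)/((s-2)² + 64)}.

Using frequency shift: L⁻¹{(s-a)/((s-a)² + b²)} = e^(at)cos(bt). Here a=2, b=8

Final answer: e^(2t)·cos(8t)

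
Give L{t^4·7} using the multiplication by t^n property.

L{7} = 7/s. d^1/ds^1[1/s] = -1/s². d^2/ds^2[1/s] = 2/s^3. d^3/ds^3[1/s] = -6/s^4. d^4/ds^4[1/s] = 24/s^5. So L{t^4} = (-1)^{4}·24/s^5 = 24/s^5. Then L{t^4·7} = 7·24/s^5 = 168/s^5

Final answer: 168/s^5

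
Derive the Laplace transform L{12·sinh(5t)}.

L{sinh(ωt)} = ω/(s² - ω²), so L{sinh(5t)} = 5/(s² - 25). Then L{12·sinh(5t)} = 12·5/(s² - 25) = 60/(s² - 25)

Final answer: 60/(s² - 25)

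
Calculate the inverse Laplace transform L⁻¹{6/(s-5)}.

L⁻¹{1/(s-a)} = e^(at), so L⁻¹{1/(s-5)} = e^(5t), and L⁻¹{6/(s-5)} = 6·e^(5t)

Final answer: 6·e^(5t)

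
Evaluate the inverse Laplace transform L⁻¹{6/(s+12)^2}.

L⁻¹{n!/(s-a)^(n+1)} = t^n·e^(at) with n=1, a=-12. So L⁻¹{1/(s+12)^2} = t·e^(-12t), and L⁻¹{6/(s+12)^2} = (6/1)·t·e^(-12t) = 6·t·e^(-12t)

Final answer: 6·t·e^(-12t)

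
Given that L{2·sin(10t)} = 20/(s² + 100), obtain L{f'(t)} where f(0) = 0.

L{f'(t)} = s·F(s) - f(0) = s·20/(s² + 100) - 0 = 20s/(s² + 100)

Final answer: 20s/(s² + 100)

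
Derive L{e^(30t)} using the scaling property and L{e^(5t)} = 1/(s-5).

Using L{f(at)} = (1/a)F(s/a) with a=6 and f(t) = e^(5t): L{e^(30t)} = (1/6) · 1/((s/6)-5) = (1/6) · 6/(s-30) = 1/(s-30)

Final answer: 1/(s-30)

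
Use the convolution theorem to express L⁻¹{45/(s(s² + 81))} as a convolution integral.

45/(s(s² + 81)) = (1/s)·(45/(s² + 81)) = L{1}·L{5·sin(9t)}. So f(t) = 1*(5·sin(9t)) = ∫₀ᵗ 5·sin(9τ) dτ

Final answer: ∫₀ᵗ 5·sin(9τ) dτ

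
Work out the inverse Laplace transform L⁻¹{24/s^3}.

L⁻¹{n!/s^(n+1)} = t^n with n=2. So L⁻¹{2/s^3} = t^2, and L⁻¹{24/s^3} = (24/2)·t^2 = 12·t^2

Final answer: 12·t^2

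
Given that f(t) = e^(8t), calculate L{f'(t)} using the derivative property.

f(0) = 1, F(s) = 1/(s-8). L{f'(t)} = s·F(s) - f(0) = s/(s-8) - 1 = (s - (s-8))/(s-8) = 8/(s-8)

Final answer: 8/(s-8)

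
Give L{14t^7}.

L{t^n} = n!/s^(n+1). So L{14t^7} = 14·7!/s^8 = 70560/s^8

Final answer: 70560/s^8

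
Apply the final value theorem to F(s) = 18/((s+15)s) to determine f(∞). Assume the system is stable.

f(∞) = lim_{s→0} sF(s) = lim_{s→0} 18/(s+15) = 6/5

Final answer: 6/5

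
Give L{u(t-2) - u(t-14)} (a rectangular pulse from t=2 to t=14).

L{u(t-a)} = e^(-as)/s. L{u(t-2) - u(t-14)} = (e^(-2s) - e^(-14s))/s

Final answer: (e^(-2s) - e^(-14s))/s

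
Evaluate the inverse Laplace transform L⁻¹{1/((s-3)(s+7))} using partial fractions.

Decompose: A/(s-3) + B/(s+7). A = 1/10, B = -1/10. f(t) = (e^(3t) - e^(-7t))/10

Final answer: (e^(3t) - e^(-7t))/10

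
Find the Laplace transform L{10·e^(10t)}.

L{e^(at)} = 1/(s-a), so L{e^(10t)} = 1/(s-10). Then L{10·e^(10t)} = 10/(s-10)

Final answer: 10/(s-10)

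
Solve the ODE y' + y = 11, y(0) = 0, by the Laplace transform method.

sY + Y = 11/s. Y = 11/(s(s+1)). Partial fractions: Y = 11/s - 11/(s+1)

Final answer: y(t) = 11(1 - e^(-t))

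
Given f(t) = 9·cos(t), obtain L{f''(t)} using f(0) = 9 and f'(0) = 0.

F(s) = 9s/(s² + 1). L{f''(t)} = s²F(s) - sf(0) - f'(0) = 9s³/(s² + 1) - 9s = (9s³ - 9s(s² + 1))/(s² + 1) = -9s/(s² + 1)

Final answer: -9s/(s² + 1)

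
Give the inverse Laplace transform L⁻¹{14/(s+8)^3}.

L⁻¹{n!/(s-a)^(n+1)} = t^n·e^(at) with n=2, a=-8. So L⁻¹{2/(s+8)^3} = t^2·e^(-8t), and L⁻¹{14/(s+8)^3} = (14/2)·t^2·e^(-8t) = 7·t^2·e^(-8t)

Final answer: 7·t^2·e^(-8t)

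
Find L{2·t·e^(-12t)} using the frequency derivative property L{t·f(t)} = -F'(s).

L{e^(-12t)} = 1/(s+12). By frequency derivative: L{t·e^(-12t)} = -d/ds[1/(s+12)] = -(-1)/(s+12)² = 1/(s+12)². Then L{2·t·e^(-12t)} = 2·1/(s+12)² = 2/(s+12)²

Final answer: 2/(s+12)²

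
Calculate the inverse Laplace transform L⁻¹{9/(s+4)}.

L⁻¹{1/(s-a)} = e^(at), so L⁻¹{1/(s+4)} = e^(-4t), and L⁻¹{9/(s+4)} = 9·e^(-4t)

Final answer: 9·e^(-4t)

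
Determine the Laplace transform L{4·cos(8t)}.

L{cos(ωt)} = s/(s² + ω²), so L{cos(8t)} = s/(s² + 64). Then L{4·cos(8t)} = 4·s/(s² + 64) = 4s/(s² + 64)

Final answer: 4s/(s² + 64)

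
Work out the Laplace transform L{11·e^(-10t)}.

L{e^(at)} = 1/(s-a), so L{e^(-10t)} = 1/(s+10). Then L{11·e^(-10t)} = 11/(s+10)

Final answer: 11/(s+10)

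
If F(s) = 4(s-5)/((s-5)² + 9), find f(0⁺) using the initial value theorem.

f(0⁺) = lim_{s→∞} sF(s) = lim_{s→∞} 4s(s-5)/((s-5)² + 9) = 4

Final answer: 4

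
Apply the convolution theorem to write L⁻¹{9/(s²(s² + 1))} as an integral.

9/(s²(s² + 1)) = (1/s²)·(9/(s² + 1)) = L{t}·L{9·sin(t)}. So f(t) = t*(9·sin(t)) = ∫₀ᵗ 9τ·sin((t-τ)) dτ

Final answer: ∫₀ᵗ 9τ·sin((t-τ)) dτ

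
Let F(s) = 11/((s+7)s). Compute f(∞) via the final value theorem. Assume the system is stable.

f(∞) = lim_{s→0} sF(s) = lim_{s→0} 11/(s+7) = 11/7

Final answer: 11/7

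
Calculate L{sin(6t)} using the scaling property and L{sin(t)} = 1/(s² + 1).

Using L{f(at)} = (1/a)F(s/a) with a=6: L{sin(6t)} = (1/6) · 1/((s/6)² + 1) = (1/6) · 1·36/(s² + 36) = 6/(s² + 36)

Final answer: 6/(s² + 36)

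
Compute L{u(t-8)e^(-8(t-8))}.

u(t-a)f(t-a) with f(t)=e^(-8t). L{e^(-8t)} = 1/(s+8). By time shift: e^(-8s)/(s+8)

Final answer: e^(-8s)/(s+8)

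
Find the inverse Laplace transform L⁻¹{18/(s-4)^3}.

L⁻¹{n!/(s-a)^(n+1)} = t^n·e^(at) with n=2, a=4. So L⁻¹{2/(s-4)^3} = t^2·e^(4t), and L⁻¹{18/(s-4)^3} = (18/2)·t^2·e^(4t) = 9·t^2·e^(4t)

Final answer: 9·t^2·e^(4t)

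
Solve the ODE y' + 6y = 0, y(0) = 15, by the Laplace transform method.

L{y'} + 6L{y} = 0. sY - 15 + 6Y = 0. Y(s+6) = 15. Y = 15/(s+6)

Final answer: y(t) = 15e^(-6t)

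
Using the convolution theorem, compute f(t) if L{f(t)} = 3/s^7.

3/s^7 = (3/s)·(1/s^6) = L{3}·L{t^5/120}. By convolution, f(t) = 3*t^5/120 = ∫₀ᵗ 3·τ^5/120 dτ = 3·t^6/720

Final answer: 3·t^6/720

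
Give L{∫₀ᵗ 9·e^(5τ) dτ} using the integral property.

L{∫₀ᵗ f(τ)dτ} = F(s)/s with F(s) = 9/(s-5), so L{∫₀ᵗ 9·e^(5τ) dτ} = 9/(s(s-5))

Final answer: 9/(s(s-5))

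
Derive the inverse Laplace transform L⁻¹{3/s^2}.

L⁻¹{n!/s^(n+1)} = t^n with n=1. So L⁻¹{1/s^2} = t, and L⁻¹{3/s^2} = (3/1)·t = 3·t

Final answer: 3·t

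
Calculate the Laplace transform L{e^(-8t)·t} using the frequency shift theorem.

L{e^(at)·t^n} = n!/(s-a)^(n+1), so L{e^(-8t)·t} = 1/(s+8)^2

Final answer: 1/(s+8)^2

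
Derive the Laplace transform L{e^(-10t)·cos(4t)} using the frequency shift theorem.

Frequency shift: L{e^(at)f(t)} = F(s-a). L{e^(-10t)·cos(4t)} = (s+10)/((s+10)² + 16)

Final answer: (s+10)/((s+10)² + 16)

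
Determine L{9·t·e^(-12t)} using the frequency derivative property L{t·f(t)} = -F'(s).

L{e^(-12t)} = 1/(s+12). By frequency derivative: L{t·e^(-12t)} = -d/ds[1/(s+12)] = -(-1)/(s+12)² = 1/(s+12)². Then L{9·t·e^(-12t)} = 9·1/(s+12)² = 9/(s+12)²

Final answer: 9/(s+12)²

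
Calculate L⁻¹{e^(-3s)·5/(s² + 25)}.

L⁻¹{5/(s² + 25)} = sin(5t). By the time shift theorem, L⁻¹{e^(-as)F(s)} = u(t-a)f(t-a) with a=3, so L⁻¹{e^(-3s)·5/(s² + 25)} = u(t-3)·sin(5(t-3))

Final answer: u(t-3)·sin(5(t-3))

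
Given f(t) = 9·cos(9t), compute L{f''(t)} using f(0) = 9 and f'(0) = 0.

F(s) = 9s/(s² + 81). L{f''(t)} = s²F(s) - sf(0) - f'(0) = 9s³/(s² + 81) - 9s = (9s³ - 9s(s² + 81))/(s² + 81) = -729s/(s² + 81)

Final answer: -729s/(s² + 81)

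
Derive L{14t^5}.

L{t^n} = n!/s^(n+1). So L{14t^5} = 14·5!/s^6 = 1680/s^6

Final answer: 1680/s^6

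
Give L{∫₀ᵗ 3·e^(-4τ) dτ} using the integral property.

L{∫₀ᵗ f(τ)dτ} = F(s)/s with F(s) = 3/(s+4), so L{∫₀ᵗ 3·e^(-4τ) dτ} = 3/(s(s+4))

Final answer: 3/(s(s+4))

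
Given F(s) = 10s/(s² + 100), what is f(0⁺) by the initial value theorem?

f(0⁺) = lim_{s→∞} s·10s/(s² + 100) = lim_{s→∞} 10s²/(s² + 100) = 10

Final answer: 10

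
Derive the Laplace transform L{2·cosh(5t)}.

L{cosh(ωt)} = s/(s² - ω²), so L{cosh(5t)} = s/(s² - 25). Then L{2·cosh(5t)} = 2·s/(s² - 25) = 2s/(s² - 25)

Final answer: 2s/(s² - 25)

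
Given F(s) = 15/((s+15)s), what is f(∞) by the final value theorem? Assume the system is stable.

f(∞) = lim_{s→0} sF(s) = lim_{s→0} 15/(s+15) = 1

Final answer: 1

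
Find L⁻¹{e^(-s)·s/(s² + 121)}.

L⁻¹{s/(s² + 121)} = cos(11t). By the time shift theorem, L⁻¹{e^(-as)F(s)} = u(t-a)f(t-a) with a=1, so L⁻¹{e^(-s)·s/(s² + 121)} = u(t-1)·cos(11(t-1))

Final answer: u(t-1)·cos(11(t-1))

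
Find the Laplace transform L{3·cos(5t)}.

L{cos(ωt)} = s/(s² + ω²), so L{cos(5t)} = s/(s² + 25). Then L{3·cos(5t)} = 3·s/(s² + 25) = 3s/(s² + 25)

Final answer: 3s/(s² + 25)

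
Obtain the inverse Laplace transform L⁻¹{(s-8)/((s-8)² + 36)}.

Using frequency shift, L⁻¹{(s-8)/((s-8)² + 36)} = e^(8t)·cos(6t)

Final answer: e^(8t)·cos(6t)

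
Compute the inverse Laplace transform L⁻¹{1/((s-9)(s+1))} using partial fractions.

Decompose: A/(s-9) + B/(s+1). A = 1/10, B = -1/10. f(t) = (e^(9t) - e^(-t))/10

Final answer: (e^(9t) - e^(-t))/10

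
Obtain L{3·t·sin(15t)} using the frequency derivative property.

L{sin(15t)} = 15/(s² + 225). By L{t·f(t)} = -F'(s): -d/ds[15/(s² + 225)] = -(15)·(-2s)/(s² + 225)² = 30s/(s² + 225)². Then L{3·t·sin(15t)} = 3·30s/(s² + 225)² = 90s/(s² + 225)²

Final answer: 90s/(s² + 225)²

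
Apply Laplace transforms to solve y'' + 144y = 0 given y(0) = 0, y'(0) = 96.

L{y''} + 144L{y} = 0. s²Y - 0 - 96 + 144Y = 0. Y(s² + 144) = 96. Y = (96)/(s² + 144). Inverting: y(t) = 8sin(12t)

Final answer: y(t) = 8sin(12t)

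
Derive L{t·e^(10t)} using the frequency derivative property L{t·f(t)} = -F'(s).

L{e^(10t)} = 1/(s-10). By frequency derivative: L{t·e^(10t)} = -d/ds[1/(s-10)] = -(-1)/(s-10)² = 1/(s-10)²

Final answer: 1/(s-10)²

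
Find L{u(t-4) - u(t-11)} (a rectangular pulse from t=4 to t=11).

L{u(t-a)} = e^(-as)/s. L{u(t-4) - u(t-11)} = (e^(-4s) - e^(-11s))/s

Final answer: (e^(-4s) - e^(-11s))/s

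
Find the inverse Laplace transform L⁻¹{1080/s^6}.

L⁻¹{n!/s^(n+1)} = t^n with n=5. So L⁻¹{120/s^6} = t^5, and L⁻¹{1080/s^6} = (1080/120)·t^5 = 9·t^5

Final answer: 9·t^5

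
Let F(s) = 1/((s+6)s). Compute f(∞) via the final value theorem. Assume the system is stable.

f(∞) = lim_{s→0} sF(s) = lim_{s→0} 1/(s+6) = 1/6

Final answer: 1/6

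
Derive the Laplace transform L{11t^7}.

L{11t^7} = 11 · L{t^7} = 11 · 5040/s^8 = 55440/s^8

Final answer: 55440/s^8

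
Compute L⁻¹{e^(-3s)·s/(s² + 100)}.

L⁻¹{s/(s² + 100)} = cos(10t). By the time shift theorem, L⁻¹{e^(-as)F(s)} = u(t-a)f(t-a) with a=3, so L⁻¹{e^(-3s)·s/(s² + 100)} = u(t-3)·cos(10(t-3))

Final answer: u(t-3)·cos(10(t-3))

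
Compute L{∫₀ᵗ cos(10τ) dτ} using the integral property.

L{∫₀ᵗ f(τ)dτ} = F(s)/s with F(s) = s/(s² + 100), so the result is (s/(s² + 100))/s = 1/(s² + 100)

Final answer: 1/(s² + 100)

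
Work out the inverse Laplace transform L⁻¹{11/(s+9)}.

L⁻¹{1/(s-a)} = e^(at), so L⁻¹{1/(s+9)} = e^(-9t), and L⁻¹{11/(s+9)} = 11·e^(-9t)

Final answer: 11·e^(-9t)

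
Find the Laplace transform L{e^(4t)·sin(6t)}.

L{e^(at)·sin(ωt)} = ω/((s-a)² + ω²), so L{e^(4t)·sin(6t)} = 6/((s-4)² + 36)

Final answer: 6/((s-4)² + 36)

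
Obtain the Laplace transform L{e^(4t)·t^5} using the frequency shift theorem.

L{e^(at)·t^n} = n!/(s-a)^(n+1), so L{e^(4t)·t^5} = 120/(s-4)^6

Final answer: 120/(s-4)^6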